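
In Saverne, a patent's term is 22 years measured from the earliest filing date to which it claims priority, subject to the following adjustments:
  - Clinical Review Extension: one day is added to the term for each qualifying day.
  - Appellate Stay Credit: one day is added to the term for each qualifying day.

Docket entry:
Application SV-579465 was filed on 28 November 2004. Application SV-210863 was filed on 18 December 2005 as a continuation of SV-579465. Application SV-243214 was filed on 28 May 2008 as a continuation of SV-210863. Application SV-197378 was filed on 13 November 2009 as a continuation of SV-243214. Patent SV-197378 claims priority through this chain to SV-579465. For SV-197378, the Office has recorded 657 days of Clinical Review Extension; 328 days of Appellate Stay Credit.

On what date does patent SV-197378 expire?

Earliest priority filing: 28 November 2004.
Base term: 28 November 2004 + 22 years → 28 November 2026.
Clinical Review Extension: +657 days → 15 September 2028.
Appellate Stay Credit: +328 days → 9 August 2029.

August 9, 2029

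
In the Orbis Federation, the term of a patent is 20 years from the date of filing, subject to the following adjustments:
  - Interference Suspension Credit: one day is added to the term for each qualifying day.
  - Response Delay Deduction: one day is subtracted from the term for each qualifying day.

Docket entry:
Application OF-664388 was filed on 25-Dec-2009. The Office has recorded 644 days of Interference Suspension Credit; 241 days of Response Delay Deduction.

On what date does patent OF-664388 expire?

Base term: filing date + 20 years → 25 December 2029.
Interference Suspension Credit: +644 days → 30 September 2031.
Response Delay Deduction: −241 days → 1 February 2031.

2031-02-01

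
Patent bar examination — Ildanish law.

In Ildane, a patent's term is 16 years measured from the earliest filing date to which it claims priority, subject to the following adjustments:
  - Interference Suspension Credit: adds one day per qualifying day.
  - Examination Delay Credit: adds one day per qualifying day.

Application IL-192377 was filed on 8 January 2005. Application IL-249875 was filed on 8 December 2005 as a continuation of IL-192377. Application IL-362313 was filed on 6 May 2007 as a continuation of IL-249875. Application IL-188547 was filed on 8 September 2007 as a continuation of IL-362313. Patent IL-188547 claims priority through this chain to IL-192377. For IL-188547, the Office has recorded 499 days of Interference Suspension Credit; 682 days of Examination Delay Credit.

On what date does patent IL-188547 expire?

April 3, 2024

Earliest priority filing: 8 January 2005.
Base term: 8 January 2005 + 16 years → 8 January 2021.
Interference Suspension Credit: +499 days → 22 May 2022.
Examination Delay Credit: +682 days → 3 April 2024.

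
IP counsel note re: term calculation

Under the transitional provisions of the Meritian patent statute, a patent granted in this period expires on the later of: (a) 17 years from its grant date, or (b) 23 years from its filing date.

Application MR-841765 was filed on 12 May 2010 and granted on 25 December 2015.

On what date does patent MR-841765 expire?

(a) grant + 17 years → 25 December 2032.
(b) filing + 23 years → 12 May 2033.
Later of the two: 12 May 2033.

2033-05-12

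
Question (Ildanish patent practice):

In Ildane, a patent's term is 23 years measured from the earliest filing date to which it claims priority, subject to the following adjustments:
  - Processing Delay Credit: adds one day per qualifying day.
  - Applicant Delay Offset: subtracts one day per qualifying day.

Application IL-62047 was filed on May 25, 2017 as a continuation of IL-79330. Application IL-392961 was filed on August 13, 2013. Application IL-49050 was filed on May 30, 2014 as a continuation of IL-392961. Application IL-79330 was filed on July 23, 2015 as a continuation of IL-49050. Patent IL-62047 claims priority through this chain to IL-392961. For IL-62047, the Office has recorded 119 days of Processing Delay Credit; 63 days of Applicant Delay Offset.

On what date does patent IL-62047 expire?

Earliest priority filing: 13 August 2013.
Base term: 13 August 2013 + 23 years → 13 August 2036.
Processing Delay Credit: +119 days → 10 December 2036.
Applicant Delay Offset: −63 days → 8 October 2036.

2036-10-08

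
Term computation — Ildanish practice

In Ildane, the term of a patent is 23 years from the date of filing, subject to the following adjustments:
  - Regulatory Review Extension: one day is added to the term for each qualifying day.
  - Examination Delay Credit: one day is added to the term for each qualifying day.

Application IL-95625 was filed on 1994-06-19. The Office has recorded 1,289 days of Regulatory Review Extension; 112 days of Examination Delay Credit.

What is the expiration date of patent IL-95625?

2021-04-20

Base term: filing date + 23 years → 19 June 2017.
Regulatory Review Extension: +1289 days → 29 December 2020.
Examination Delay Credit: +112 days → 20 April 2021.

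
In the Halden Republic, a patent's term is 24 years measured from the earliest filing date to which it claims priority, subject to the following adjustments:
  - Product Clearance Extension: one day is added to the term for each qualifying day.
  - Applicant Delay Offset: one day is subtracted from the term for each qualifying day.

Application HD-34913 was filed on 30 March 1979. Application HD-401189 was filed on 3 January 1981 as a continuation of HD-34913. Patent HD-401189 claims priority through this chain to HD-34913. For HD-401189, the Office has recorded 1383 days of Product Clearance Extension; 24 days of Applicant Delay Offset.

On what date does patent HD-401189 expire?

Earliest priority filing: 30 March 1979.
Base term: 30 March 1979 + 24 years → 30 March 2003.
Product Clearance Extension: +1383 days → 11 January 2007.
Applicant Delay Offset: −24 days → 18 December 2006.

December 18, 2006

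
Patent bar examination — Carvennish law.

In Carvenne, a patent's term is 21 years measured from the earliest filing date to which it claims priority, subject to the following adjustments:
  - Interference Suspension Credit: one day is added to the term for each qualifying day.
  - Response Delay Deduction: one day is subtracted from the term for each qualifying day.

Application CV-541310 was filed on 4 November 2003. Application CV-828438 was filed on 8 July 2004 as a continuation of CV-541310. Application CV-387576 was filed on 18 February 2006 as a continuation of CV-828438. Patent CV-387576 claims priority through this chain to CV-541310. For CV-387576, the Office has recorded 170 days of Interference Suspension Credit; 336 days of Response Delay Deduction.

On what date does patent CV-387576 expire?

Earliest priority filing: 4 November 2003.
Base term: 4 November 2003 + 21 years → 4 November 2024.
Interference Suspension Credit: +170 days → 23 April 2025.
Response Delay Deduction: −336 days → 22 May 2024.

2024-05-22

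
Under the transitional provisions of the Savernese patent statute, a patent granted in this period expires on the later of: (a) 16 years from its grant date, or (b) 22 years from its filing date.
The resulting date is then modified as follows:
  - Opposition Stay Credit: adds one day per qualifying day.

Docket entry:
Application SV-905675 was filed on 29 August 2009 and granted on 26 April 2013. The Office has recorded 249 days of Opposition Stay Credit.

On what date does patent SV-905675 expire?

(a) grant + 16 years → 26 April 2029.
(b) filing + 22 years → 29 August 2031.
Later of the two: 29 August 2031.
Opposition Stay Credit: +249 days → 4 May 2032.

2032-05-04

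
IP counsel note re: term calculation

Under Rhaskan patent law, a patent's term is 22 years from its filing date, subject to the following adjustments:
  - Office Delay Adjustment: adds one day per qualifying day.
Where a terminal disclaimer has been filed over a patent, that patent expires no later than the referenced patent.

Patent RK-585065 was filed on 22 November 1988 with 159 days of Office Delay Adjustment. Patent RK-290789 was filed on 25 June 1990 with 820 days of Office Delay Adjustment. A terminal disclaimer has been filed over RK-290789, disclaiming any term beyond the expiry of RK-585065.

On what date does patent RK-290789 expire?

Natural term of RK-290789:
  Base: filing + 22 years → 25 June 2012.
  Office Delay Adjustment: +820 days → 23 September 2014.
Expiry of referenced patent RK-585065:
  Base: filing + 22 years → 22 November 2010.
  Office Delay Adjustment: +159 days → 30 April 2011.
Terminal disclaimer: RK-290789 expires on the earlier of 23 September 2014 and 30 April 2011.

April 30, 2011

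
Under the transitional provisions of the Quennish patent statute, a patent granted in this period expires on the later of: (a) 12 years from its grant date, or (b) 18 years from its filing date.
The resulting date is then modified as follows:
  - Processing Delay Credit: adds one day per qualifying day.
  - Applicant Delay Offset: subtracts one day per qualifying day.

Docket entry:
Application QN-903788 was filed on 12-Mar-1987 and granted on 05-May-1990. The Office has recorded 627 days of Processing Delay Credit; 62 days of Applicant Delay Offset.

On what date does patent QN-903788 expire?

(a) grant + 12 years → 5 May 2002.
(b) filing + 18 years → 12 March 2005.
Later of the two: 12 March 2005.
Processing Delay Credit: +627 days → 29 November 2006.
Applicant Delay Offset: −62 days → 28 September 2006.

2006-09-28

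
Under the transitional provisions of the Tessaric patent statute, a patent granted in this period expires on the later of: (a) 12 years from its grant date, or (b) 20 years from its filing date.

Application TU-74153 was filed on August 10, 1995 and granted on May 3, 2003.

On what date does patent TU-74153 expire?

(a) grant + 12 years → 3 May 2015.
(b) filing + 20 years → 10 August 2015.
Later of the two: 10 August 2015.

2015-08-10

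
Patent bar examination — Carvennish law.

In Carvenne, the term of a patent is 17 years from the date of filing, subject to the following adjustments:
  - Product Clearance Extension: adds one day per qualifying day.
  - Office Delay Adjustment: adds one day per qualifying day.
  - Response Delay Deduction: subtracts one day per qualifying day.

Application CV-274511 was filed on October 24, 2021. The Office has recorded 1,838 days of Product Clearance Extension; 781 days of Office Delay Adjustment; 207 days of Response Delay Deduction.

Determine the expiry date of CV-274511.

Base term: filing date + 17 years → 24 October 2038.
Product Clearance Extension: +1838 days → 5 November 2043.
Office Delay Adjustment: +781 days → 25 December 2045.
Response Delay Deduction: −207 days → 1 June 2045.

June 1, 2045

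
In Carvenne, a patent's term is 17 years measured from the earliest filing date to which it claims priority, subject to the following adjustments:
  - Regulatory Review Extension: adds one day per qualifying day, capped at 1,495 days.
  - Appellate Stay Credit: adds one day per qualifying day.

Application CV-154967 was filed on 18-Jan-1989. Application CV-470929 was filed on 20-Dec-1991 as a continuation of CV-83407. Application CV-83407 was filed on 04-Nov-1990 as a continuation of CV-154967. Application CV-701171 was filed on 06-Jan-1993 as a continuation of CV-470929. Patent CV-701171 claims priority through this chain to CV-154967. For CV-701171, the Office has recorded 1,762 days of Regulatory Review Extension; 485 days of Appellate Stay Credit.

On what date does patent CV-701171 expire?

June 21, 2011

Earliest priority filing: 18 January 1989.
Base term: 18 January 1989 + 17 years → 18 January 2006.
Regulatory Review Extension: 1762 days claimed exceeds the 1495-day cap, so +1495 days → 21 February 2010.
Appellate Stay Credit: +485 days → 21 June 2011.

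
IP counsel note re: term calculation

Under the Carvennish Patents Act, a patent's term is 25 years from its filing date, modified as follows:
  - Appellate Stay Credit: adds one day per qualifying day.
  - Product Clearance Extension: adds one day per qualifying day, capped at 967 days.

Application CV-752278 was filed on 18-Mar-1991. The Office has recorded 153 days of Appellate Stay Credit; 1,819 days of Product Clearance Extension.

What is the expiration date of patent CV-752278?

April 12, 2019

Base term: filing date + 25 years → 18 March 2016.
Appellate Stay Credit: +153 days → 18 August 2016.
Product Clearance Extension: 1819 days claimed exceeds the 967-day cap, so +967 days → 12 April 2019.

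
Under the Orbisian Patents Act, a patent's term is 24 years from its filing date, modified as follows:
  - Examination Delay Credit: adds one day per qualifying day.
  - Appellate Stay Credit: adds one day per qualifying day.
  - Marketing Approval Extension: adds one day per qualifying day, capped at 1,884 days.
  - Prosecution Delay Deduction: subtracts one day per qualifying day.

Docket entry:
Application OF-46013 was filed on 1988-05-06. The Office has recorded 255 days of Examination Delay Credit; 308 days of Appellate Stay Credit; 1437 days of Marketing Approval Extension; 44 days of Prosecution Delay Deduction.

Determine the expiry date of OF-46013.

Base term: filing date + 24 years → 6 May 2012.
Examination Delay Credit: +255 days → 16 January 2013.
Appellate Stay Credit: +308 days → 20 November 2013.
Marketing Approval Extension: 1437 days (within the 1884-day cap) → +1437 days → 27 October 2017.
Prosecution Delay Deduction: −44 days → 13 September 2017.

2017-09-13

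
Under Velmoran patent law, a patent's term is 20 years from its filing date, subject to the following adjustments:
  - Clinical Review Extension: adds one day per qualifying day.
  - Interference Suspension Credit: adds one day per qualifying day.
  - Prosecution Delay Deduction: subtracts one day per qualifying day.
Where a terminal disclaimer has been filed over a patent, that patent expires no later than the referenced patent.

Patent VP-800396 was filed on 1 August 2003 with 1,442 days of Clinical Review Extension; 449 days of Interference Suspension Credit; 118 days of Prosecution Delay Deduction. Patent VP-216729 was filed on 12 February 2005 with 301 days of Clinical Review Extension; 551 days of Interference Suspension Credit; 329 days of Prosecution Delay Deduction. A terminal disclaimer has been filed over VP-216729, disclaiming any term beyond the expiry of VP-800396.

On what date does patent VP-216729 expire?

2026-07-20

Natural term of VP-216729:
  Base: filing + 20 years → 12 February 2025.
  Clinical Review Extension: +301 days → 10 December 2025.
  Interference Suspension Credit: +551 days → 14 June 2027.
  Prosecution Delay Deduction: −329 days → 20 July 2026.
Expiry of referenced patent VP-800396:
  Base: filing + 20 years → 1 August 2023.
  Clinical Review Extension: +1442 days → 13 July 2027.
  Interference Suspension Credit: +449 days → 4 October 2028.
  Prosecution Delay Deduction: −118 days → 8 June 2028.
Terminal disclaimer: VP-216729 expires on the earlier of 20 July 2026 and 8 June 2028.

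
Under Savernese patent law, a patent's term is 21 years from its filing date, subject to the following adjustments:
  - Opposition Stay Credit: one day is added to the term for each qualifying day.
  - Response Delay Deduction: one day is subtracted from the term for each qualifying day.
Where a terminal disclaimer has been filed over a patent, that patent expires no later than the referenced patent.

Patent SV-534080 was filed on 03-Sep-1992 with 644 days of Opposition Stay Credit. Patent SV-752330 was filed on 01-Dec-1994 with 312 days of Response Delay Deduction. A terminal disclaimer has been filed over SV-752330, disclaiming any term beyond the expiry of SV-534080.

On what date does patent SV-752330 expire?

Natural term of SV-752330:
  Base: filing + 21 years → 1 December 2015.
  Response Delay Deduction: −312 days → 23 January 2015.
Expiry of referenced patent SV-534080:
  Base: filing + 21 years → 3 September 2013.
  Opposition Stay Credit: +644 days → 9 June 2015.
Terminal disclaimer: SV-752330 expires on the earlier of 23 January 2015 and 9 June 2015.

2015-01-23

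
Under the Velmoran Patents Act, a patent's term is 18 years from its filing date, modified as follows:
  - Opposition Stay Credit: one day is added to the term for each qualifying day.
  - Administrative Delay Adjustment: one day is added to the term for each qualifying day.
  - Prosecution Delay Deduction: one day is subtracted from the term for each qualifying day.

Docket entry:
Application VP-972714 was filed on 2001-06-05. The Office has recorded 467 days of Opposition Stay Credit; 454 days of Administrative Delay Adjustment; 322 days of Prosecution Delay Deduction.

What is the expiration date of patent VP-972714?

January 24, 2021

Base term: filing date + 18 years → 5 June 2019.
Opposition Stay Credit: +467 days → 14 September 2020.
Administrative Delay Adjustment: +454 days → 12 December 2021.
Prosecution Delay Deduction: −322 days → 24 January 2021.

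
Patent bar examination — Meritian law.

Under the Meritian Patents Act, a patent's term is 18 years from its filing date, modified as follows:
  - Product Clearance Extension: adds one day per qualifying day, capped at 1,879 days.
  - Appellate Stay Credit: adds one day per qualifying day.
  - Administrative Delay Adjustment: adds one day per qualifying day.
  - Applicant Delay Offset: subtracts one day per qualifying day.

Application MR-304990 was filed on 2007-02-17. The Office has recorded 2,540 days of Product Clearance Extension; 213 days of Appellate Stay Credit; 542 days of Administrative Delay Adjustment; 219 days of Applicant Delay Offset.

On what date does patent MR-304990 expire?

2031-09-29

Base term: filing date + 18 years → 17 February 2025.
Product Clearance Extension: 2540 days claimed exceeds the 1879-day cap, so +1879 days → 11 April 2030.
Appellate Stay Credit: +213 days → 10 November 2030.
Administrative Delay Adjustment: +542 days → 5 May 2032.
Applicant Delay Offset: −219 days → 29 September 2031.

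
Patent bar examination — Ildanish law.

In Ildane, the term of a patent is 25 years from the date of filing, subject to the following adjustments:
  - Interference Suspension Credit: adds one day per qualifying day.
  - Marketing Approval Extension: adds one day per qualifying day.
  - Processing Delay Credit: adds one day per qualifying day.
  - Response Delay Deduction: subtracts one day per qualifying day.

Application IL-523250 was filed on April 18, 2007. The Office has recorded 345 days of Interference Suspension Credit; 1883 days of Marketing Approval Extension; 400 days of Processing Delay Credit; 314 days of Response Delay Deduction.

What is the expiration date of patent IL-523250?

Base term: filing date + 25 years → 18 April 2032.
Interference Suspension Credit: +345 days → 29 March 2033.
Marketing Approval Extension: +1883 days → 25 May 2038.
Processing Delay Credit: +400 days → 29 June 2039.
Response Delay Deduction: −314 days → 19 August 2038.

2038-08-19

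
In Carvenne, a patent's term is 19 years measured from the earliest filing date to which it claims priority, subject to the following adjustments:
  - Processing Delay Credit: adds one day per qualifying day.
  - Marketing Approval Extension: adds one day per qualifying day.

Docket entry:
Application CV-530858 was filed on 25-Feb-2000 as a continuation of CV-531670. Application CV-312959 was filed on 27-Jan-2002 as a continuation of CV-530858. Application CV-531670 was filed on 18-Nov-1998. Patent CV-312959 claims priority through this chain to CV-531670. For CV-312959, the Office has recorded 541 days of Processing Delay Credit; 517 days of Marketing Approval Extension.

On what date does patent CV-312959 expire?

October 11, 2020

Earliest priority filing: 18 November 1998.
Base term: 18 November 1998 + 19 years → 18 November 2017.
Processing Delay Credit: +541 days → 13 May 2019.
Marketing Approval Extension: +517 days → 11 October 2020.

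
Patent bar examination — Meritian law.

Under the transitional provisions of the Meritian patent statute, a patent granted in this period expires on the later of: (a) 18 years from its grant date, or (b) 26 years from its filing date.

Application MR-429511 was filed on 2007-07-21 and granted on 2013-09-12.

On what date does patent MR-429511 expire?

(a) grant + 18 years → 12 September 2031.
(b) filing + 26 years → 21 July 2033.
Later of the two: 21 July 2033.

2033-07-21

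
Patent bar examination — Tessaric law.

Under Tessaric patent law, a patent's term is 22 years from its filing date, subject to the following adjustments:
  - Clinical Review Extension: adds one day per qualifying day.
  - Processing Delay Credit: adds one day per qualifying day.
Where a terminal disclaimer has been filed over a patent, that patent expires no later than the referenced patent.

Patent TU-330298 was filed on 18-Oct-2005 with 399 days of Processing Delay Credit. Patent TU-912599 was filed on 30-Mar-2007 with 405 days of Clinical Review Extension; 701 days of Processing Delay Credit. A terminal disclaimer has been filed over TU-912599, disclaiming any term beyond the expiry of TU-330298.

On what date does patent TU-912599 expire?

Natural term of TU-912599:
  Base: filing + 22 years → 30 March 2029.
  Clinical Review Extension: +405 days → 9 May 2030.
  Processing Delay Credit: +701 days → 9 April 2032.
Expiry of referenced patent TU-330298:
  Base: filing + 22 years → 18 October 2027.
  Processing Delay Credit: +399 days → 20 November 2028.
Terminal disclaimer: TU-912599 expires on the earlier of 9 April 2032 and 20 November 2028.

2028-11-20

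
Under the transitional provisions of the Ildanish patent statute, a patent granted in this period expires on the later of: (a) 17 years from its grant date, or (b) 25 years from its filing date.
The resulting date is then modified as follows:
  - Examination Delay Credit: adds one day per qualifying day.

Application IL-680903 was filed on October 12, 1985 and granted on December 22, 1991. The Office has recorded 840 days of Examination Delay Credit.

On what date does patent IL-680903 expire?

(a) grant + 17 years → 22 December 2008.
(b) filing + 25 years → 12 October 2010.
Later of the two: 12 October 2010.
Examination Delay Credit: +840 days → 29 January 2013.

2013-01-29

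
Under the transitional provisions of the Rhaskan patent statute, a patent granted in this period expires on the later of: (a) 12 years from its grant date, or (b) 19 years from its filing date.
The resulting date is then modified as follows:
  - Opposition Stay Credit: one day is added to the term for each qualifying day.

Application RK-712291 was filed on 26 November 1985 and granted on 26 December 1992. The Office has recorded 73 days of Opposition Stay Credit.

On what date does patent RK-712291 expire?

2005-03-09

(a) grant + 12 years → 26 December 2004.
(b) filing + 19 years → 26 November 2004.
Later of the two: 26 December 2004.
Opposition Stay Credit: +73 days → 9 March 2005.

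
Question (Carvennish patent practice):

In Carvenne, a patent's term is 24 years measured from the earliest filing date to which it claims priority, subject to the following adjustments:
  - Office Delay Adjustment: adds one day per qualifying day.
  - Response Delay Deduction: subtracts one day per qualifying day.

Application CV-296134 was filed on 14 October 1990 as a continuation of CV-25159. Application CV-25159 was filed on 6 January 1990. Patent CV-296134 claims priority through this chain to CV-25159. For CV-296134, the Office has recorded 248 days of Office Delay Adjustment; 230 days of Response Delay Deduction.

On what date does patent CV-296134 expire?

2014-01-24

Earliest priority filing: 6 January 1990.
Base term: 6 January 1990 + 24 years → 6 January 2014.
Office Delay Adjustment: +248 days → 11 September 2014.
Response Delay Deduction: −230 days → 24 January 2014.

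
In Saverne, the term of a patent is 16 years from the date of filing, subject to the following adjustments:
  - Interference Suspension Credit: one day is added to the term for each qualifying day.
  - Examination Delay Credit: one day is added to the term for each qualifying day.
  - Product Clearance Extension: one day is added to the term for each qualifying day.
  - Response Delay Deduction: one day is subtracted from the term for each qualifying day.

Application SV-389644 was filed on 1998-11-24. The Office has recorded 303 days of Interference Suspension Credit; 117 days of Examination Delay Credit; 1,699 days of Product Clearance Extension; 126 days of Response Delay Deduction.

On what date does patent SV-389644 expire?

Base term: filing date + 16 years → 24 November 2014.
Interference Suspension Credit: +303 days → 23 September 2015.
Examination Delay Credit: +117 days → 18 January 2016.
Product Clearance Extension: +1699 days → 12 September 2020.
Response Delay Deduction: −126 days → 9 May 2020.

May 9, 2020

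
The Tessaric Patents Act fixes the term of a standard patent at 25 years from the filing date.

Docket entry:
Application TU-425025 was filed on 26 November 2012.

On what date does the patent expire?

2037-11-26

Filing date + 25 years → 26 November 2037.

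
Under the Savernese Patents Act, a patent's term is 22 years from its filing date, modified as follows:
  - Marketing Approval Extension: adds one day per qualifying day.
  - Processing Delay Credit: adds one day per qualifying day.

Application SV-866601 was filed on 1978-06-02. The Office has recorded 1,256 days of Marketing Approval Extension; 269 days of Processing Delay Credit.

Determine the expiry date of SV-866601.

2004-08-05

Base term: filing date + 22 years → 2 June 2000.
Marketing Approval Extension: +1256 days → 10 November 2003.
Processing Delay Credit: +269 days → 5 August 2004.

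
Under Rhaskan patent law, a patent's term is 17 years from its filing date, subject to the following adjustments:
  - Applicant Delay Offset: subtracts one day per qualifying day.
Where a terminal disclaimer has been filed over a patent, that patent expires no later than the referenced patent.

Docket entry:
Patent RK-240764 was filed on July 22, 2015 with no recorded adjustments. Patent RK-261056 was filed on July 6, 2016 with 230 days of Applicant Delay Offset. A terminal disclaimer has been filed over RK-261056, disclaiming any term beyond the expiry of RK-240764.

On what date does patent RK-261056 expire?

Natural term of RK-261056:
  Base: filing + 17 years → 6 July 2033.
  Applicant Delay Offset: −230 days → 18 November 2032.
Expiry of referenced patent RK-240764:
  Base: filing + 17 years → 22 July 2032.
Terminal disclaimer: RK-261056 expires on the earlier of 18 November 2032 and 22 July 2032.

2032-07-22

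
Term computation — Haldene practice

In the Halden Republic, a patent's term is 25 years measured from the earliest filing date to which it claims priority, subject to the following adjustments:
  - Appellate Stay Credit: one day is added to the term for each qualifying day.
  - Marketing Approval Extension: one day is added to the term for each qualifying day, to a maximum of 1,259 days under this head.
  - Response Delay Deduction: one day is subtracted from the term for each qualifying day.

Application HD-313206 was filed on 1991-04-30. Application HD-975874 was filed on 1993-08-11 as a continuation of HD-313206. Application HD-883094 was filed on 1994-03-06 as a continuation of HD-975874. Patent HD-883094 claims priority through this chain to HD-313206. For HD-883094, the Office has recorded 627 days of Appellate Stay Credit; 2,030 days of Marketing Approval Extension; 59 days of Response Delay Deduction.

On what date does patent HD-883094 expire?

Earliest priority filing: 30 April 1991.
Base term: 30 April 1991 + 25 years → 30 April 2016.
Appellate Stay Credit: +627 days → 17 January 2018.
Marketing Approval Extension: 2030 days claimed exceeds the 1259-day cap, so +1259 days → 29 June 2021.
Response Delay Deduction: −59 days → 1 May 2021.

2021-05-01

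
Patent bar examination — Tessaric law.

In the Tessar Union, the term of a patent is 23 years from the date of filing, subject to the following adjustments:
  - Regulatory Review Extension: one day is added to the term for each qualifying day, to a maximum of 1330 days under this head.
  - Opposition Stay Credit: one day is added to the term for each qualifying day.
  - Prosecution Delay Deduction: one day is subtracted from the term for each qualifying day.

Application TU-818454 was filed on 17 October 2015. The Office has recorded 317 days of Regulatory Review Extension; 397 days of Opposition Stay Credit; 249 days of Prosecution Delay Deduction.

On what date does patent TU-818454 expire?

Base term: filing date + 23 years → 17 October 2038.
Regulatory Review Extension: 317 days (within the 1330-day cap) → +317 days → 30 August 2039.
Opposition Stay Credit: +397 days → 30 September 2040.
Prosecution Delay Deduction: −249 days → 25 January 2040.

January 25, 2040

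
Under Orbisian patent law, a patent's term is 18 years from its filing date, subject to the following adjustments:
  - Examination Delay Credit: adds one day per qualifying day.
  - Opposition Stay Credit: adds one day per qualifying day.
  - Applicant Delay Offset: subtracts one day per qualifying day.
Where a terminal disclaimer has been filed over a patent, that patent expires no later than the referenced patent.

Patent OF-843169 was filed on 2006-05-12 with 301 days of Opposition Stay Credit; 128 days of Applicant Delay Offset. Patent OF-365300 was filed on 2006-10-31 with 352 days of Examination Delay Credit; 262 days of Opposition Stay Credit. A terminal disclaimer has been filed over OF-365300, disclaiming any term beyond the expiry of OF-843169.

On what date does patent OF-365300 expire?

Natural term of OF-365300:
  Base: filing + 18 years → 31 October 2024.
  Examination Delay Credit: +352 days → 18 October 2025.
  Opposition Stay Credit: +262 days → 7 July 2026.
Expiry of referenced patent OF-843169:
  Base: filing + 18 years → 12 May 2024.
  Opposition Stay Credit: +301 days → 9 March 2025.
  Applicant Delay Offset: −128 days → 1 November 2024.
Terminal disclaimer: OF-365300 expires on the earlier of 7 July 2026 and 1 November 2024.

2024-11-01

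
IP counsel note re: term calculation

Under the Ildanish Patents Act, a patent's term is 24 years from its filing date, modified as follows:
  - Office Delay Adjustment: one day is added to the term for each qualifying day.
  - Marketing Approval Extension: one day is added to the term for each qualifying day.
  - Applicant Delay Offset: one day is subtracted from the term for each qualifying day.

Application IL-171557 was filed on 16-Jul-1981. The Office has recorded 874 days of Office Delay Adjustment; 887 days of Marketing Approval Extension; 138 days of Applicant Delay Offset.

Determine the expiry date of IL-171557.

Base term: filing date + 24 years → 16 July 2005.
Office Delay Adjustment: +874 days → 7 December 2007.
Marketing Approval Extension: +887 days → 12 May 2010.
Applicant Delay Offset: −138 days → 25 December 2009.

2009-12-25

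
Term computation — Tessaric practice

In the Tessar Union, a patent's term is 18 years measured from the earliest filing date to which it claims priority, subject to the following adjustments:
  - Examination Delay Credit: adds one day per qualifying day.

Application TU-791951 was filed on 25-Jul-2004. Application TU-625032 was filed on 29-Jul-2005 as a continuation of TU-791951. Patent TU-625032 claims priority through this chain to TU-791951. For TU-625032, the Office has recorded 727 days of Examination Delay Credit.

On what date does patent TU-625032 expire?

Earliest priority filing: 25 July 2004.
Base term: 25 July 2004 + 18 years → 25 July 2022.
Examination Delay Credit: +727 days → 21 July 2024.

2024-07-21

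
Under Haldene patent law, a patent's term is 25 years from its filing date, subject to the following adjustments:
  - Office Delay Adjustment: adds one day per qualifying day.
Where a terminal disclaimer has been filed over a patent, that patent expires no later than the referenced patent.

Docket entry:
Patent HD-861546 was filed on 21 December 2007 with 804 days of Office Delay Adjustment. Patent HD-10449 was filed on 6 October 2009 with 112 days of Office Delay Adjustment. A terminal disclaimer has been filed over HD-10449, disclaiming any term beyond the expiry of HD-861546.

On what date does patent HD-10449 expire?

2035-01-26

Natural term of HD-10449:
  Base: filing + 25 years → 6 October 2034.
  Office Delay Adjustment: +112 days → 26 January 2035.
Expiry of referenced patent HD-861546:
  Base: filing + 25 years → 21 December 2032.
  Office Delay Adjustment: +804 days → 5 March 2035.
Terminal disclaimer: HD-10449 expires on the earlier of 26 January 2035 and 5 March 2035.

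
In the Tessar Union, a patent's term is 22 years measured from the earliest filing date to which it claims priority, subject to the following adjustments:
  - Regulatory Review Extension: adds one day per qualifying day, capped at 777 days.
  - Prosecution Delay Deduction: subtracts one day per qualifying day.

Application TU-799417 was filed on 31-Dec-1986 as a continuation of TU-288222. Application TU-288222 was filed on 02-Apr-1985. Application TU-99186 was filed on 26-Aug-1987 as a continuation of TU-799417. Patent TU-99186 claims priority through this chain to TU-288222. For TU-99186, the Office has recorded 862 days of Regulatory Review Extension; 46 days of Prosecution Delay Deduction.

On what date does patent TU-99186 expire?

Earliest priority filing: 2 April 1985.
Base term: 2 April 1985 + 22 years → 2 April 2007.
Regulatory Review Extension: 862 days claimed exceeds the 777-day cap, so +777 days → 18 May 2009.
Prosecution Delay Deduction: −46 days → 2 April 2009.

2009-04-02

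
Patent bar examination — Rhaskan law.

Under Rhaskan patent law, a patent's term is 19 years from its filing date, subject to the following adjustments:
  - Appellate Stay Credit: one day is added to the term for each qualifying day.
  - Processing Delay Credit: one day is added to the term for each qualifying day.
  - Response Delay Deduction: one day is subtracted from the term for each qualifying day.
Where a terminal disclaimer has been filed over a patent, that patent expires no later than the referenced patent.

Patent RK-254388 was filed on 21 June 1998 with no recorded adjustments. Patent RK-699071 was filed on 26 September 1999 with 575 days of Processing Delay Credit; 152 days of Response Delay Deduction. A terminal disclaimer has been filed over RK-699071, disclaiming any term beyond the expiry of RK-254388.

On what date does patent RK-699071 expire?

Natural term of RK-699071:
  Base: filing + 19 years → 26 September 2018.
  Processing Delay Credit: +575 days → 23 April 2020.
  Response Delay Deduction: −152 days → 23 November 2019.
Expiry of referenced patent RK-254388:
  Base: filing + 19 years → 21 June 2017.
Terminal disclaimer: RK-699071 expires on the earlier of 23 November 2019 and 21 June 2017.

2017-06-21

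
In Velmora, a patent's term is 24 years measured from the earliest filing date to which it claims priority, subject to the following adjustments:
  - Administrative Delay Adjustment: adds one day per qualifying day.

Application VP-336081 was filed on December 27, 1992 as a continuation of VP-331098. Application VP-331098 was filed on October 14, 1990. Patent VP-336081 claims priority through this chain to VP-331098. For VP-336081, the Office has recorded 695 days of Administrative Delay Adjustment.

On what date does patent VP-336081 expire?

Earliest priority filing: 14 October 1990.
Base term: 14 October 1990 + 24 years → 14 October 2014.
Administrative Delay Adjustment: +695 days → 8 September 2016.

2016-09-08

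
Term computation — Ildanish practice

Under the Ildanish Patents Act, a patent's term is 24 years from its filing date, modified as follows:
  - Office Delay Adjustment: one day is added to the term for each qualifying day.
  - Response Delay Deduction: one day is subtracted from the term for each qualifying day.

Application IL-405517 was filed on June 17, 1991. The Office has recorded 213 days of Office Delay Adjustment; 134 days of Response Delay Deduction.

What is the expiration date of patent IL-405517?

Base term: filing date + 24 years → 17 June 2015.
Office Delay Adjustment: +213 days → 16 January 2016.
Response Delay Deduction: −134 days → 4 September 2015.

September 4, 2015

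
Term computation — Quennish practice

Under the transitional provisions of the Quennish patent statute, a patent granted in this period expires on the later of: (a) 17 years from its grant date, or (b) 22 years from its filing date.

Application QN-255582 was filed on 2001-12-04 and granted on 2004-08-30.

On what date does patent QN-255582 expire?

December 4, 2023

(a) grant + 17 years → 30 August 2021.
(b) filing + 22 years → 4 December 2023.
Later of the two: 4 December 2023.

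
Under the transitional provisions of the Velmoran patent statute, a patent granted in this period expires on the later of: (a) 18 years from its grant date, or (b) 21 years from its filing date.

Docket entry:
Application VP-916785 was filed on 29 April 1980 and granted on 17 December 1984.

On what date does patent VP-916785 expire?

2002-12-17

(a) grant + 18 years → 17 December 2002.
(b) filing + 21 years → 29 April 2001.
Later of the two: 17 December 2002.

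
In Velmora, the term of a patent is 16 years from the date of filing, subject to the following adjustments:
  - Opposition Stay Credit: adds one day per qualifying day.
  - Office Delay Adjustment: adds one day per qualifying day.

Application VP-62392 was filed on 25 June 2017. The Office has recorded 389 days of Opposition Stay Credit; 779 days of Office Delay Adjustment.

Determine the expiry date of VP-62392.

Base term: filing date + 16 years → 25 June 2033.
Opposition Stay Credit: +389 days → 19 July 2034.
Office Delay Adjustment: +779 days → 5 September 2036.

2036-09-05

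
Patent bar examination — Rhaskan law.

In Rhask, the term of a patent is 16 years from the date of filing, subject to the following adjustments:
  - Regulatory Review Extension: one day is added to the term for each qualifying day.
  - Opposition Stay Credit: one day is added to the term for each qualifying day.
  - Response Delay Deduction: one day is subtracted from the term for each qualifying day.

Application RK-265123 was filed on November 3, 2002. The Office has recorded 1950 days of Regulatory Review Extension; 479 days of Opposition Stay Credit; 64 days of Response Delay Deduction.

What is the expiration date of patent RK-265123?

April 25, 2025

Base term: filing date + 16 years → 3 November 2018.
Regulatory Review Extension: +1950 days → 6 March 2024.
Opposition Stay Credit: +479 days → 28 June 2025.
Response Delay Deduction: −64 days → 25 April 2025.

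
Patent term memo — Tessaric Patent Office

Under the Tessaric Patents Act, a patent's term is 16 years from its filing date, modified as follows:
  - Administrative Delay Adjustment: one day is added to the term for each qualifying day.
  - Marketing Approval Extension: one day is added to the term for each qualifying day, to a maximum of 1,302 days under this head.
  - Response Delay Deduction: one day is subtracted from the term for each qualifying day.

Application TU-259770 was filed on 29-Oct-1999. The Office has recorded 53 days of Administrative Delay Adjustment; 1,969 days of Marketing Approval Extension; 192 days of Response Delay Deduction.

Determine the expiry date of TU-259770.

Base term: filing date + 16 years → 29 October 2015.
Administrative Delay Adjustment: +53 days → 21 December 2015.
Marketing Approval Extension: 1969 days claimed exceeds the 1302-day cap, so +1302 days → 15 July 2019.
Response Delay Deduction: −192 days → 4 January 2019.

January 4, 2019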